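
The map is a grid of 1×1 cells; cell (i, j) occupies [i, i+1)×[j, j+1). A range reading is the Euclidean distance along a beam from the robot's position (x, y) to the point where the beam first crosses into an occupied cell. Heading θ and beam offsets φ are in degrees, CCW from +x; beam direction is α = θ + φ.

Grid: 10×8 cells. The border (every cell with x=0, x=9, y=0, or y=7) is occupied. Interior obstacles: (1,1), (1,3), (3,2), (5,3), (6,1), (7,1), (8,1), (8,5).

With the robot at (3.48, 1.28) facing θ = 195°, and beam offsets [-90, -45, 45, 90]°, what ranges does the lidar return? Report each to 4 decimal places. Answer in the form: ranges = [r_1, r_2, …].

ranges = [0.7454, 2.8637, 0.3233, 0.2899]

beam 1: φ=-90°, α=105°
  direction (-0.2588, 0.9659); cell (3,1); t to first gridline: x 1.8546, y 0.7454 (then +3.8637 / +1.0353)
    (3,2) via y @ 0.7454  # hit
  → r_1 = 0.7454
beam 2: φ=-45°, α=150°
  direction (-0.8660, 0.5000); cell (3,1); t to first gridline: x 0.5543, y 1.4400 (then +1.1547 / +2.0000)
    (2,1) via x @ 0.5543
    (2,2) via y @ 1.4400
    (1,2) via x @ 1.7090
    (0,2) via x @ 2.8637  # hit
  → r_2 = 2.8637
beam 3: φ=45°, α=240°
  direction (-0.5000, -0.8660); cell (3,1); t to first gridline: x 0.9600, y 0.3233 (then +2.0000 / +1.1547)
    (3,0) via y @ 0.3233  # hit
  → r_3 = 0.3233
beam 4: φ=90°, α=285°
  direction (0.2588, -0.9659); cell (3,1); t to first gridline: x 2.0091, y 0.2899 (then +3.8637 / +1.0353)
    (3,0) via y @ 0.2899  # hit
  → r_4 = 0.2899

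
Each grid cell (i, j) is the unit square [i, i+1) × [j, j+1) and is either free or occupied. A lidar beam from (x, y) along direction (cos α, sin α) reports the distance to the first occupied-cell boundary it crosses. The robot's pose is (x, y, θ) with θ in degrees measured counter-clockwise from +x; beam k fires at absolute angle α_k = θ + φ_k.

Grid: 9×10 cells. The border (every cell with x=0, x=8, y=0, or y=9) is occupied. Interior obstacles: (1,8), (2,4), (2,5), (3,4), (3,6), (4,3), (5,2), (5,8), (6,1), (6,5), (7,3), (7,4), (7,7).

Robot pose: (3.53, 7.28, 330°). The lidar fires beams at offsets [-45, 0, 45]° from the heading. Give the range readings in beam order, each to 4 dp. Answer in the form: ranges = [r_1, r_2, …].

ranges = [0.2899, 2.8521, 4.6277]

beam 1: φ=-45°, α=285°
  cosα=0.2588 sinα=-0.9659 | (3,7) | tMaxX 1.8159 tMaxY 0.2899 | tΔX 3.8637 tΔY 1.0353
    t=0.2899 [y] (3,6) — stop
  → r_1 = 0.2899
beam 2: φ=0°, α=330°
  cosα=0.8660 sinα=-0.5000 | (3,7) | tMaxX 0.5427 tMaxY 0.5600 | tΔX 1.1547 tΔY 2.0000
    t=0.5427 [x] (4,7)
    t=0.5600 [y] (4,6)
    t=1.6974 [x] (5,6)
    t=2.5600 [y] (5,5)
    t=2.8521 [x] (6,5) — stop
  → r_2 = 2.8521
beam 3: φ=45°, α=15°
  cosα=0.9659 sinα=0.2588 | (3,7) | tMaxX 0.4866 tMaxY 2.7819 | tΔX 1.0353 tΔY 3.8637
    t=0.4866 [x] (4,7)
    t=1.5219 [x] (5,7)
    t=2.5571 [x] (6,7)
    t=2.7819 [y] (6,8)
    t=3.5924 [x] (7,8)
    t=4.6277 [x] (8,8) — stop
  → r_3 = 4.6277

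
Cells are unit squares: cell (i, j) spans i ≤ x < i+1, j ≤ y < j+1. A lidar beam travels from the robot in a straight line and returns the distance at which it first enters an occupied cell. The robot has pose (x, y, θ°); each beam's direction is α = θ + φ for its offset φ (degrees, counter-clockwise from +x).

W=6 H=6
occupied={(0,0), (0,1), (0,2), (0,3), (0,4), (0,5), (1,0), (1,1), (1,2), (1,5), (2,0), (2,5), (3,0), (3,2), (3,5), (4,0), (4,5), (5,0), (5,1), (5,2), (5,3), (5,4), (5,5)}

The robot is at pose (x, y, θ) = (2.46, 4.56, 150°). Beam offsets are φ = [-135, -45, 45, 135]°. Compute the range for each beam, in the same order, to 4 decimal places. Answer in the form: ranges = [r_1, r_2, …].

beam 1: φ=-135°, α=15°
  d=(0.9659,0.2588)  start (2,4)  tX=0.5590 tY=1.7000  stride 1/|dx|=1.0353 1/|dy|=3.8637
    cross x-line → (3,4), t=0.5590
    cross x-line → (4,4), t=1.5943
    cross y-line → (4,5), t=1.7000 (wall)
  → r_1 = 1.7000
beam 2: φ=-45°, α=105°
  d=(-0.2588,0.9659)  start (2,4)  tX=1.7773 tY=0.4555  stride 1/|dx|=3.8637 1/|dy|=1.0353
    cross y-line → (2,5), t=0.4555 (wall)
  → r_2 = 0.4555
beam 3: φ=45°, α=195°
  d=(-0.9659,-0.2588)  start (2,4)  tX=0.4762 tY=2.1637  stride 1/|dx|=1.0353 1/|dy|=3.8637
    cross x-line → (1,4), t=0.4762
    cross x-line → (0,4), t=1.5115 (wall)
  → r_3 = 1.5115
beam 4: φ=135°, α=285°
  d=(0.2588,-0.9659)  start (2,4)  tX=2.0864 tY=0.5798  stride 1/|dx|=3.8637 1/|dy|=1.0353
    cross y-line → (2,3), t=0.5798
    cross y-line → (2,2), t=1.6150
    cross x-line → (3,2), t=2.0864 (wall)
  → r_4 = 2.0864

ranges = [1.7000, 0.4555, 1.5115, 2.0864]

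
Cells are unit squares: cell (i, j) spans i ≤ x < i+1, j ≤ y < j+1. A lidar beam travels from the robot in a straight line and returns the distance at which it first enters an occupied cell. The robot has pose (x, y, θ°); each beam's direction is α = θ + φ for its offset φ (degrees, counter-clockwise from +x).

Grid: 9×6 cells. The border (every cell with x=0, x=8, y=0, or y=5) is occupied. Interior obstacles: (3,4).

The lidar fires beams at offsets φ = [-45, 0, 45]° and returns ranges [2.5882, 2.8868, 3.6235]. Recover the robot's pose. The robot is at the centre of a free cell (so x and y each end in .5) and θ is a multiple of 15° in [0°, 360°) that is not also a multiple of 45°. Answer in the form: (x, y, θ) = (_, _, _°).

The pose lattice has 27·16 = 432 candidates. Test each by forward raycasting.
  (4.5, 1.5, 210°): beam 1 = 3.6235 ≠ 2.5882 ✗
  (3.5, 1.5, 30°): beam 1 = 1.9319 ≠ 2.5882 ✗
  (6.5, 2.5, 75°): beam 1 = 1.7321 ≠ 2.5882 ✗
  (1.5, 2.5, 330°): beam 1 = 1.5529 ≠ 2.5882 ✗
  (3.5, 2.5, 15°): beam 1 = 3.0000 ≠ 2.5882 ✗
  …
  (4.5, 3.5, 300°): r_1=2.5882, r_2=2.8868, r_3=3.6235 — all match ✓
Only this pose fits every beam.

(x, y, θ) = (4.5, 3.5, 300°)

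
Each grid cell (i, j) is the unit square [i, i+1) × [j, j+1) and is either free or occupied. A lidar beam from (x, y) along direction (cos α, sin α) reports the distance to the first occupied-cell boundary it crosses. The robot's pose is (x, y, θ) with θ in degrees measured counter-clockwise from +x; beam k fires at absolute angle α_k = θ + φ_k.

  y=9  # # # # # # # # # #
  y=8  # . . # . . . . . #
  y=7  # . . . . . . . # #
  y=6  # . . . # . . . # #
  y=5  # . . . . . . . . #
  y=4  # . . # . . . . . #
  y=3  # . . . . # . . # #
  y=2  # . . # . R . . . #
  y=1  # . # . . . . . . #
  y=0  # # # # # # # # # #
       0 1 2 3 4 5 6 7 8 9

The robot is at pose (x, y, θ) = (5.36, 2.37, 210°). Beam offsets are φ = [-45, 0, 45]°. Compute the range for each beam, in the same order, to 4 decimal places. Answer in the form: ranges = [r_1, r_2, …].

ranges = [1.4080, 2.7251, 1.4183]

beam 1: φ=-45°, α=165°
  direction (-0.9659, 0.2588); cell (5,2); t to first gridline: x 0.3727, y 2.4341 (then +1.0353 / +3.8637)
    (4,2) via x @ 0.3727
    (3,2) via x @ 1.4080  # hit
  → r_1 = 1.4080
beam 2: φ=0°, α=210°
  direction (-0.8660, -0.5000); cell (5,2); t to first gridline: x 0.4157, y 0.7400 (then +1.1547 / +2.0000)
    (4,2) via x @ 0.4157
    (4,1) via y @ 0.7400
    (3,1) via x @ 1.5704
    (2,1) via x @ 2.7251  # hit
  → r_2 = 2.7251
beam 3: φ=45°, α=255°
  direction (-0.2588, -0.9659); cell (5,2); t to first gridline: x 1.3909, y 0.3831 (then +3.8637 / +1.0353)
    (5,1) via y @ 0.3831
    (4,1) via x @ 1.3909
    (4,0) via y @ 1.4183  # hit
  → r_3 = 1.4183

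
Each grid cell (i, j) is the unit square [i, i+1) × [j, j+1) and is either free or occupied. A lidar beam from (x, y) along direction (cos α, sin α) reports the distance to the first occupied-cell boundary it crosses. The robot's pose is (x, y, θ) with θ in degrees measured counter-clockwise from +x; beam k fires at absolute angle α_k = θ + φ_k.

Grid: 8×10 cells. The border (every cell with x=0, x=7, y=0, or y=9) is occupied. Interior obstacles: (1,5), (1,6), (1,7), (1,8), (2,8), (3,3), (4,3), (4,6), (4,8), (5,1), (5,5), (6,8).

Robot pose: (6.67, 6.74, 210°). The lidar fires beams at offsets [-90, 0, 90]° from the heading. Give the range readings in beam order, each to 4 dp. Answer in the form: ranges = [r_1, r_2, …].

ranges = [2.6096, 1.4800, 0.6600]

beam 1: φ=-90°, α=120°
  dir = (cos 120°, sin 120°) = (-0.5000, 0.8660); from cell (6,6)
  next x-line at t=1.3400, next y-line at t=0.3002; Δt_x=2.0000, Δt_y=1.1547
    y: enter (6,7) at t=0.3002
    x: enter (5,7) at t=1.3400
    y: enter (5,8) at t=1.4549
    y: enter (5,9) at t=2.6096 ← occupied
  → r_1 = 2.6096
beam 2: φ=0°, α=210°
  dir = (cos 210°, sin 210°) = (-0.8660, -0.5000); from cell (6,6)
  next x-line at t=0.7736, next y-line at t=1.4800; Δt_x=1.1547, Δt_y=2.0000
    x: enter (5,6) at t=0.7736
    y: enter (5,5) at t=1.4800 ← occupied
  → r_2 = 1.4800
beam 3: φ=90°, α=300°
  dir = (cos 300°, sin 300°) = (0.5000, -0.8660); from cell (6,6)
  next x-line at t=0.6600, next y-line at t=0.8545; Δt_x=2.0000, Δt_y=1.1547
    x: enter (7,6) at t=0.6600 ← occupied
  → r_3 = 0.6600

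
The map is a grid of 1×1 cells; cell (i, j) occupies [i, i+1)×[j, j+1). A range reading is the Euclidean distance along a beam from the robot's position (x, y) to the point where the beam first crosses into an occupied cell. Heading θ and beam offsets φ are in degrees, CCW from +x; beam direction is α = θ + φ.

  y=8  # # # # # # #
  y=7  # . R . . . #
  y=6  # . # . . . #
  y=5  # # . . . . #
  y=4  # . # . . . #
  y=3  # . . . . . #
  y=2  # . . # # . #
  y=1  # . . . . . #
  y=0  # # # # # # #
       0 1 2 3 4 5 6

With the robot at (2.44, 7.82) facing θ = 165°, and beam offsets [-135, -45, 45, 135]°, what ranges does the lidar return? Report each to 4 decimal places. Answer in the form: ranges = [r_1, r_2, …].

beam 1: φ=-135°, α=30°
  dir = (cos 30°, sin 30°) = (0.8660, 0.5000); from cell (2,7)
  next x-line at t=0.6466, next y-line at t=0.3600; Δt_x=1.1547, Δt_y=2.0000
    y: enter (2,8) at t=0.3600 ← occupied
  → r_1 = 0.3600
beam 2: φ=-45°, α=120°
  dir = (cos 120°, sin 120°) = (-0.5000, 0.8660); from cell (2,7)
  next x-line at t=0.8800, next y-line at t=0.2078; Δt_x=2.0000, Δt_y=1.1547
    y: enter (2,8) at t=0.2078 ← occupied
  → r_2 = 0.2078
beam 3: φ=45°, α=210°
  dir = (cos 210°, sin 210°) = (-0.8660, -0.5000); from cell (2,7)
  next x-line at t=0.5081, next y-line at t=1.6400; Δt_x=1.1547, Δt_y=2.0000
    x: enter (1,7) at t=0.5081
    y: enter (1,6) at t=1.6400
    x: enter (0,6) at t=1.6628 ← occupied
  → r_3 = 1.6628
beam 4: φ=135°, α=300°
  dir = (cos 300°, sin 300°) = (0.5000, -0.8660); from cell (2,7)
  next x-line at t=1.1200, next y-line at t=0.9469; Δt_x=2.0000, Δt_y=1.1547
    y: enter (2,6) at t=0.9469 ← occupied
  → r_4 = 0.9469

ranges = [0.3600, 0.2078, 1.6628, 0.9469]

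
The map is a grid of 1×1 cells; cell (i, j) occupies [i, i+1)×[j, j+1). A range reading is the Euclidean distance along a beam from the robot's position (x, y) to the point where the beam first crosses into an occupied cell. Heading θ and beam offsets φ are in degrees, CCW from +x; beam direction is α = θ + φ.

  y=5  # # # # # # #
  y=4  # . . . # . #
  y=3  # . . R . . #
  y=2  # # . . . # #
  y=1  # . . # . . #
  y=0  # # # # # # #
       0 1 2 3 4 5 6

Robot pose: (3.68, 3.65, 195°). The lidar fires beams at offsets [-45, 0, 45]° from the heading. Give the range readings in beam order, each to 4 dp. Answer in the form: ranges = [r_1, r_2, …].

ranges = [2.7000, 2.5114, 3.0600]

beam 1: φ=-45°, α=150°
  dir = (cos 150°, sin 150°) = (-0.8660, 0.5000); from cell (3,3)
  next x-line at t=0.7852, next y-line at t=0.7000; Δt_x=1.1547, Δt_y=2.0000
    y: enter (3,4) at t=0.7000
    x: enter (2,4) at t=0.7852
    x: enter (1,4) at t=1.9399
    y: enter (1,5) at t=2.7000 ← occupied
  → r_1 = 2.7000
beam 2: φ=0°, α=195°
  dir = (cos 195°, sin 195°) = (-0.9659, -0.2588); from cell (3,3)
  next x-line at t=0.7040, next y-line at t=2.5114; Δt_x=1.0353, Δt_y=3.8637
    x: enter (2,3) at t=0.7040
    x: enter (1,3) at t=1.7393
    y: enter (1,2) at t=2.5114 ← occupied
  → r_2 = 2.5114
beam 3: φ=45°, α=240°
  dir = (cos 240°, sin 240°) = (-0.5000, -0.8660); from cell (3,3)
  next x-line at t=1.3600, next y-line at t=0.7506; Δt_x=2.0000, Δt_y=1.1547
    y: enter (3,2) at t=0.7506
    x: enter (2,2) at t=1.3600
    y: enter (2,1) at t=1.9053
    y: enter (2,0) at t=3.0600 ← occupied
  → r_3 = 3.0600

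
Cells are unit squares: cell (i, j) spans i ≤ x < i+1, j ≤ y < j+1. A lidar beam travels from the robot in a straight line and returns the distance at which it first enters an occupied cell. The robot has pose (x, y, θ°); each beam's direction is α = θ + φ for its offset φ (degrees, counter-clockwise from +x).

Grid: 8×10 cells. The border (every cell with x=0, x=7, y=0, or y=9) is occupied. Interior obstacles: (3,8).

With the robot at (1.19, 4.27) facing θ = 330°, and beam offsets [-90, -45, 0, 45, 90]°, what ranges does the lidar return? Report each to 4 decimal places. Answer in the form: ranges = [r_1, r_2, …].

ranges = [0.3800, 3.3854, 6.5400, 6.0150, 4.3070]

beam 1: φ=-90°, α=240°
  direction (-0.5000, -0.8660); cell (1,4); t to first gridline: x 0.3800, y 0.3118 (then +2.0000 / +1.1547)
    (1,3) via y @ 0.3118
    (0,3) via x @ 0.3800  # hit
  → r_1 = 0.3800
beam 2: φ=-45°, α=285°
  direction (0.2588, -0.9659); cell (1,4); t to first gridline: x 3.1296, y 0.2795 (then +3.8637 / +1.0353)
    (1,3) via y @ 0.2795
    (1,2) via y @ 1.3148
    (1,1) via y @ 2.3501
    (2,1) via x @ 3.1296
    (2,0) via y @ 3.3854  # hit
  → r_2 = 3.3854
beam 3: φ=0°, α=330°
  direction (0.8660, -0.5000); cell (1,4); t to first gridline: x 0.9353, y 0.5400 (then +1.1547 / +2.0000)
    (1,3) via y @ 0.5400
    (2,3) via x @ 0.9353
    (3,3) via x @ 2.0900
    (3,2) via y @ 2.5400
    (4,2) via x @ 3.2447
    (5,2) via x @ 4.3994
    (5,1) via y @ 4.5400
    (6,1) via x @ 5.5541
    (6,0) via y @ 6.5400  # hit
  → r_3 = 6.5400
beam 4: φ=45°, α=15°
  direction (0.9659, 0.2588); cell (1,4); t to first gridline: x 0.8386, y 2.8205 (then +1.0353 / +3.8637)
    (2,4) via x @ 0.8386
    (3,4) via x @ 1.8738
    (3,5) via y @ 2.8205
    (4,5) via x @ 2.9091
    (5,5) via x @ 3.9444
    (6,5) via x @ 4.9797
    (7,5) via x @ 6.0150  # hit
  → r_4 = 6.0150
beam 5: φ=90°, α=60°
  direction (0.5000, 0.8660); cell (1,4); t to first gridline: x 1.6200, y 0.8429 (then +2.0000 / +1.1547)
    (1,5) via y @ 0.8429
    (2,5) via x @ 1.6200
    (2,6) via y @ 1.9976
    (2,7) via y @ 3.1523
    (3,7) via x @ 3.6200
    (3,8) via y @ 4.3070  # hit
  → r_5 = 4.3070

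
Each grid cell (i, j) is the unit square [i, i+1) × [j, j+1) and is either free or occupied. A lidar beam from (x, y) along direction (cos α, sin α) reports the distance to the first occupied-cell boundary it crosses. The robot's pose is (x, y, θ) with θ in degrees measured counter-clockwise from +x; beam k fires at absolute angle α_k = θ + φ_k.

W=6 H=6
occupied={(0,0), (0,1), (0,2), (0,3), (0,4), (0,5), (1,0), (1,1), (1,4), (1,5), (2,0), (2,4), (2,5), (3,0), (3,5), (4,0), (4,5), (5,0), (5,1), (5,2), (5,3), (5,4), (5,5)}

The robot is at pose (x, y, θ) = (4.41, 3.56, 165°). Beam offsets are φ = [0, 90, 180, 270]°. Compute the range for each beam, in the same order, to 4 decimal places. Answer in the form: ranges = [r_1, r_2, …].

ranges = [1.7000, 2.6503, 0.6108, 1.4908]

beam 1: φ=0°, α=165°
  cosα=-0.9659 sinα=0.2588 | (4,3) | tMaxX 0.4245 tMaxY 1.7000 | tΔX 1.0353 tΔY 3.8637
    t=0.4245 [x] (3,3)
    t=1.4597 [x] (2,3)
    t=1.7000 [y] (2,4) — stop
  → r_1 = 1.7000
beam 2: φ=90°, α=255°
  cosα=-0.2588 sinα=-0.9659 | (4,3) | tMaxX 1.5841 tMaxY 0.5798 | tΔX 3.8637 tΔY 1.0353
    t=0.5798 [y] (4,2)
    t=1.5841 [x] (3,2)
    t=1.6150 [y] (3,1)
    t=2.6503 [y] (3,0) — stop
  → r_2 = 2.6503
beam 3: φ=180°, α=345°
  cosα=0.9659 sinα=-0.2588 | (4,3) | tMaxX 0.6108 tMaxY 2.1637 | tΔX 1.0353 tΔY 3.8637
    t=0.6108 [x] (5,3) — stop
  → r_3 = 0.6108
beam 4: φ=270°, α=75°
  cosα=0.2588 sinα=0.9659 | (4,3) | tMaxX 2.2796 tMaxY 0.4555 | tΔX 3.8637 tΔY 1.0353
    t=0.4555 [y] (4,4)
    t=1.4908 [y] (4,5) — stop
  → r_4 = 1.4908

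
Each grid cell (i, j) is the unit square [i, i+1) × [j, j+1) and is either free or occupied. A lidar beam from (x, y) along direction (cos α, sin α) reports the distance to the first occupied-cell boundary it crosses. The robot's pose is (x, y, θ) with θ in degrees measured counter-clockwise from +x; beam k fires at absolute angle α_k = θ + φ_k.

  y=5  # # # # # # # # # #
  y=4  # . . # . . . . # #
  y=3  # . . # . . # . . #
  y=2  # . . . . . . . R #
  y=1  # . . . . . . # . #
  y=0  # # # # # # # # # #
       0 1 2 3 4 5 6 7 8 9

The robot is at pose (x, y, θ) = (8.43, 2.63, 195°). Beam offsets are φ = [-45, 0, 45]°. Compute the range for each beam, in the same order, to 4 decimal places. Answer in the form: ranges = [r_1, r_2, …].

beam 1: φ=-45°, α=150°
  direction (-0.8660, 0.5000); cell (8,2); t to first gridline: x 0.4965, y 0.7400 (then +1.1547 / +2.0000)
    (7,2) via x @ 0.4965
    (7,3) via y @ 0.7400
    (6,3) via x @ 1.6512  # hit
  → r_1 = 1.6512
beam 2: φ=0°, α=195°
  direction (-0.9659, -0.2588); cell (8,2); t to first gridline: x 0.4452, y 2.4341 (then +1.0353 / +3.8637)
    (7,2) via x @ 0.4452
    (6,2) via x @ 1.4804
    (6,1) via y @ 2.4341
    (5,1) via x @ 2.5157
    (4,1) via x @ 3.5510
    (3,1) via x @ 4.5863
    (2,1) via x @ 5.6215
    (2,0) via y @ 6.2978  # hit
  → r_2 = 6.2978
beam 3: φ=45°, α=240°
  direction (-0.5000, -0.8660); cell (8,2); t to first gridline: x 0.8600, y 0.7275 (then +2.0000 / +1.1547)
    (8,1) via y @ 0.7275
    (7,1) via x @ 0.8600  # hit
  → r_3 = 0.8600

ranges = [1.6512, 6.2978, 0.8600]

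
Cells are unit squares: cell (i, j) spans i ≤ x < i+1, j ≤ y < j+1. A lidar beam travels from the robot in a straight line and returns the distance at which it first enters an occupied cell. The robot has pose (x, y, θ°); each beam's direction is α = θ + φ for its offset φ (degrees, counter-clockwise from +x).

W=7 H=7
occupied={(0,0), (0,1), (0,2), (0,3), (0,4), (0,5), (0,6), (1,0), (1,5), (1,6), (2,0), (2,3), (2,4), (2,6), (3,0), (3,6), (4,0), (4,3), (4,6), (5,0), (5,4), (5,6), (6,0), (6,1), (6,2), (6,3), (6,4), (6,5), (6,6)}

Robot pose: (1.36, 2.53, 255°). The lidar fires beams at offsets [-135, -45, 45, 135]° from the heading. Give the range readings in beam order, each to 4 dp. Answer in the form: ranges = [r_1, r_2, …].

beam 1: φ=-135°, α=120°
  direction (-0.5000, 0.8660); cell (1,2); t to first gridline: x 0.7200, y 0.5427 (then +2.0000 / +1.1547)
    (1,3) via y @ 0.5427
    (0,3) via x @ 0.7200  # hit
  → r_1 = 0.7200
beam 2: φ=-45°, α=210°
  direction (-0.8660, -0.5000); cell (1,2); t to first gridline: x 0.4157, y 1.0600 (then +1.1547 / +2.0000)
    (0,2) via x @ 0.4157  # hit
  → r_2 = 0.4157
beam 3: φ=45°, α=300°
  direction (0.5000, -0.8660); cell (1,2); t to first gridline: x 1.2800, y 0.6120 (then +2.0000 / +1.1547)
    (1,1) via y @ 0.6120
    (2,1) via x @ 1.2800
    (2,0) via y @ 1.7667  # hit
  → r_3 = 1.7667
beam 4: φ=135°, α=30°
  direction (0.8660, 0.5000); cell (1,2); t to first gridline: x 0.7390, y 0.9400 (then +1.1547 / +2.0000)
    (2,2) via x @ 0.7390
    (2,3) via y @ 0.9400  # hit
  → r_4 = 0.9400

ranges = [0.7200, 0.4157, 1.7667, 0.9400]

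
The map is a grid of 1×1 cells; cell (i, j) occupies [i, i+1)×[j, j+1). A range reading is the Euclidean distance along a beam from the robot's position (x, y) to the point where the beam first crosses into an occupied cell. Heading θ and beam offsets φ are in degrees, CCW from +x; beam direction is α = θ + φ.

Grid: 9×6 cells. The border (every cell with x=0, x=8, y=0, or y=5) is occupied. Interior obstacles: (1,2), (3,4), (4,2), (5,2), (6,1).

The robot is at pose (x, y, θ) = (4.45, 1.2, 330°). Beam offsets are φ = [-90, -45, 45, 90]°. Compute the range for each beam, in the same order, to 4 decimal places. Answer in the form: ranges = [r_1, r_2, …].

ranges = [0.2309, 0.2071, 1.6047, 0.9238]

beam 1: φ=-90°, α=240°
  d=(-0.5000,-0.8660)  start (4,1)  tX=0.9000 tY=0.2309  stride 1/|dx|=2.0000 1/|dy|=1.1547
    cross y-line → (4,0), t=0.2309 (wall)
  → r_1 = 0.2309
beam 2: φ=-45°, α=285°
  d=(0.2588,-0.9659)  start (4,1)  tX=2.1250 tY=0.2071  stride 1/|dx|=3.8637 1/|dy|=1.0353
    cross y-line → (4,0), t=0.2071 (wall)
  → r_2 = 0.2071
beam 3: φ=45°, α=15°
  d=(0.9659,0.2588)  start (4,1)  tX=0.5694 tY=3.0910  stride 1/|dx|=1.0353 1/|dy|=3.8637
    cross x-line → (5,1), t=0.5694
    cross x-line → (6,1), t=1.6047 (wall)
  → r_3 = 1.6047
beam 4: φ=90°, α=60°
  d=(0.5000,0.8660)  start (4,1)  tX=1.1000 tY=0.9238  stride 1/|dx|=2.0000 1/|dy|=1.1547
    cross y-line → (4,2), t=0.9238 (wall)
  → r_4 = 0.9238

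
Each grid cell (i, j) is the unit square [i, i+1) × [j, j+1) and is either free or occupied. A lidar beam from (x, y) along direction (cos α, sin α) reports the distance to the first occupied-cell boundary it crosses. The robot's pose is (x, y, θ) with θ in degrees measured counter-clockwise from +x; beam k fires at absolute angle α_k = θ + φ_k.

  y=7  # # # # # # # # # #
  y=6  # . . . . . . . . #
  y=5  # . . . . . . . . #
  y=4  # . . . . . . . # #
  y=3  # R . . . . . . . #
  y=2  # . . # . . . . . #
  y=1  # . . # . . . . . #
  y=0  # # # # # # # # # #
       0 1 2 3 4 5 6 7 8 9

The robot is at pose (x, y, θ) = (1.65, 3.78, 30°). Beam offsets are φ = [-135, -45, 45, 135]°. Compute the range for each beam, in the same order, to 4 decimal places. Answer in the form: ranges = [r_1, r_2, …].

ranges = [2.5114, 7.6093, 3.3336, 0.6729]

beam 1: φ=-135°, α=255°
  cosα=-0.2588 sinα=-0.9659 | (1,3) | tMaxX 2.5114 tMaxY 0.8075 | tΔX 3.8637 tΔY 1.0353
    t=0.8075 [y] (1,2)
    t=1.8428 [y] (1,1)
    t=2.5114 [x] (0,1) — stop
  → r_1 = 2.5114
beam 2: φ=-45°, α=345°
  cosα=0.9659 sinα=-0.2588 | (1,3) | tMaxX 0.3623 tMaxY 3.0137 | tΔX 1.0353 tΔY 3.8637
    t=0.3623 [x] (2,3)
    t=1.3976 [x] (3,3)
    t=2.4329 [x] (4,3)
    t=3.0137 [y] (4,2)
    t=3.4682 [x] (5,2)
    t=4.5035 [x] (6,2)
    t=5.5387 [x] (7,2)
    t=6.5740 [x] (8,2)
    t=6.8774 [y] (8,1)
    t=7.6093 [x] (9,1) — stop
  → r_2 = 7.6093
beam 3: φ=45°, α=75°
  cosα=0.2588 sinα=0.9659 | (1,3) | tMaxX 1.3523 tMaxY 0.2278 | tΔX 3.8637 tΔY 1.0353
    t=0.2278 [y] (1,4)
    t=1.2630 [y] (1,5)
    t=1.3523 [x] (2,5)
    t=2.2983 [y] (2,6)
    t=3.3336 [y] (2,7) — stop
  → r_3 = 3.3336
beam 4: φ=135°, α=165°
  cosα=-0.9659 sinα=0.2588 | (1,3) | tMaxX 0.6729 tMaxY 0.8500 | tΔX 1.0353 tΔY 3.8637
    t=0.6729 [x] (0,3) — stop
  → r_4 = 0.6729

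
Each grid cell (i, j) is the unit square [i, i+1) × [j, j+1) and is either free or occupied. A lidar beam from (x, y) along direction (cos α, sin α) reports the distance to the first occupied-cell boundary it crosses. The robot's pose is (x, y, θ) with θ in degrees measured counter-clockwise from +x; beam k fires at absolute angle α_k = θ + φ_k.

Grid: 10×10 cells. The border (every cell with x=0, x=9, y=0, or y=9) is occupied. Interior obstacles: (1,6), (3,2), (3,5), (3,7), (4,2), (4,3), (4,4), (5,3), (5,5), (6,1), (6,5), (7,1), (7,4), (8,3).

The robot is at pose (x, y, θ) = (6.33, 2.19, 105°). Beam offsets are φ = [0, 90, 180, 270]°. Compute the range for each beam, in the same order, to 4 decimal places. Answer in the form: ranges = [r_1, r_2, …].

ranges = [1.2750, 4.5978, 0.1967, 2.7642]

beam 1: φ=0°, α=105°
  direction (-0.2588, 0.9659); cell (6,2); t to first gridline: x 1.2750, y 0.8386 (then +3.8637 / +1.0353)
    (6,3) via y @ 0.8386
    (5,3) via x @ 1.2750  # hit
  → r_1 = 1.2750
beam 2: φ=90°, α=195°
  direction (-0.9659, -0.2588); cell (6,2); t to first gridline: x 0.3416, y 0.7341 (then +1.0353 / +3.8637)
    (5,2) via x @ 0.3416
    (5,1) via y @ 0.7341
    (4,1) via x @ 1.3769
    (3,1) via x @ 2.4122
    (2,1) via x @ 3.4475
    (1,1) via x @ 4.4827
    (1,0) via y @ 4.5978  # hit
  → r_2 = 4.5978
beam 3: φ=180°, α=285°
  direction (0.2588, -0.9659); cell (6,2); t to first gridline: x 2.5887, y 0.1967 (then +3.8637 / +1.0353)
    (6,1) via y @ 0.1967  # hit
  → r_3 = 0.1967
beam 4: φ=270°, α=15°
  direction (0.9659, 0.2588); cell (6,2); t to first gridline: x 0.6936, y 3.1296 (then +1.0353 / +3.8637)
    (7,2) via x @ 0.6936
    (8,2) via x @ 1.7289
    (9,2) via x @ 2.7642  # hit
  → r_4 = 2.7642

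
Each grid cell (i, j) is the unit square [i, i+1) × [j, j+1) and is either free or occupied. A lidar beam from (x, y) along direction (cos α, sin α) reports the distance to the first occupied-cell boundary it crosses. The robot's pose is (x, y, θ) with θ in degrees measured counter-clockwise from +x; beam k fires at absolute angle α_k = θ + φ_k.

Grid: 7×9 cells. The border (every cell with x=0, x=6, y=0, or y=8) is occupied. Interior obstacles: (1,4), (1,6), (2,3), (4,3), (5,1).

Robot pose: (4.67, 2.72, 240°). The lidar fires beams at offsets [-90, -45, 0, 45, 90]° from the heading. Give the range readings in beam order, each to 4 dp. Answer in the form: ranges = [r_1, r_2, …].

ranges = [0.5600, 3.7995, 1.9861, 1.2750, 1.4400]

beam 1: φ=-90°, α=150°
  cosα=-0.8660 sinα=0.5000 | (4,2) | tMaxX 0.7736 tMaxY 0.5600 | tΔX 1.1547 tΔY 2.0000
    t=0.5600 [y] (4,3) — stop
  → r_1 = 0.5600
beam 2: φ=-45°, α=195°
  cosα=-0.9659 sinα=-0.2588 | (4,2) | tMaxX 0.6936 tMaxY 2.7819 | tΔX 1.0353 tΔY 3.8637
    t=0.6936 [x] (3,2)
    t=1.7289 [x] (2,2)
    t=2.7642 [x] (1,2)
    t=2.7819 [y] (1,1)
    t=3.7995 [x] (0,1) — stop
  → r_2 = 3.7995
beam 3: φ=0°, α=240°
  cosα=-0.5000 sinα=-0.8660 | (4,2) | tMaxX 1.3400 tMaxY 0.8314 | tΔX 2.0000 tΔY 1.1547
    t=0.8314 [y] (4,1)
    t=1.3400 [x] (3,1)
    t=1.9861 [y] (3,0) — stop
  → r_3 = 1.9861
beam 4: φ=45°, α=285°
  cosα=0.2588 sinα=-0.9659 | (4,2) | tMaxX 1.2750 tMaxY 0.7454 | tΔX 3.8637 tΔY 1.0353
    t=0.7454 [y] (4,1)
    t=1.2750 [x] (5,1) — stop
  → r_4 = 1.2750
beam 5: φ=90°, α=330°
  cosα=0.8660 sinα=-0.5000 | (4,2) | tMaxX 0.3811 tMaxY 1.4400 | tΔX 1.1547 tΔY 2.0000
    t=0.3811 [x] (5,2)
    t=1.4400 [y] (5,1) — stop
  → r_5 = 1.4400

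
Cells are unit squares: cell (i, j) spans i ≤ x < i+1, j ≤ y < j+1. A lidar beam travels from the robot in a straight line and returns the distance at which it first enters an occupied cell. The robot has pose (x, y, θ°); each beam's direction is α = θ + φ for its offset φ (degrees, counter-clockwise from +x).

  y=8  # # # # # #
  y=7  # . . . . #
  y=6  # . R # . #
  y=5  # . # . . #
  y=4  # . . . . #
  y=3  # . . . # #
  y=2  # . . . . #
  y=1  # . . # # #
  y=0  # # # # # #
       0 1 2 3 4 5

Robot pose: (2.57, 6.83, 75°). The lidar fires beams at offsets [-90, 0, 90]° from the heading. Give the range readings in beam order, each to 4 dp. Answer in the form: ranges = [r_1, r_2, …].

ranges = [0.4452, 1.2113, 1.6254]

beam 1: φ=-90°, α=345°
  d=(0.9659,-0.2588)  start (2,6)  tX=0.4452 tY=3.2069  stride 1/|dx|=1.0353 1/|dy|=3.8637
    cross x-line → (3,6), t=0.4452 (wall)
  → r_1 = 0.4452
beam 2: φ=0°, α=75°
  d=(0.2588,0.9659)  start (2,6)  tX=1.6614 tY=0.1760  stride 1/|dx|=3.8637 1/|dy|=1.0353
    cross y-line → (2,7), t=0.1760
    cross y-line → (2,8), t=1.2113 (wall)
  → r_2 = 1.2113
beam 3: φ=90°, α=165°
  d=(-0.9659,0.2588)  start (2,6)  tX=0.5901 tY=0.6568  stride 1/|dx|=1.0353 1/|dy|=3.8637
    cross x-line → (1,6), t=0.5901
    cross y-line → (1,7), t=0.6568
    cross x-line → (0,7), t=1.6254 (wall)
  → r_3 = 1.6254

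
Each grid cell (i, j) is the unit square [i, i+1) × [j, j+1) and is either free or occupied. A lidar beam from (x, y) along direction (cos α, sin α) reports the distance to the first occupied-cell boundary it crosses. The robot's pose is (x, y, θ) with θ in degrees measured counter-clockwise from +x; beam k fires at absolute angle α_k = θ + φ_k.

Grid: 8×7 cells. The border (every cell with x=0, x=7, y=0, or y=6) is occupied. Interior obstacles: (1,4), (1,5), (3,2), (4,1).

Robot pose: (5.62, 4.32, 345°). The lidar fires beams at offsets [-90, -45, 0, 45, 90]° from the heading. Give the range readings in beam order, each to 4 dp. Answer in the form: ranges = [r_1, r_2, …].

beam 1: φ=-90°, α=255°
  dir = (cos 255°, sin 255°) = (-0.2588, -0.9659); from cell (5,4)
  next x-line at t=2.3955, next y-line at t=0.3313; Δt_x=3.8637, Δt_y=1.0353
    y: enter (5,3) at t=0.3313
    y: enter (5,2) at t=1.3666
    x: enter (4,2) at t=2.3955
    y: enter (4,1) at t=2.4018 ← occupied
  → r_1 = 2.4018
beam 2: φ=-45°, α=300°
  dir = (cos 300°, sin 300°) = (0.5000, -0.8660); from cell (5,4)
  next x-line at t=0.7600, next y-line at t=0.3695; Δt_x=2.0000, Δt_y=1.1547
    y: enter (5,3) at t=0.3695
    x: enter (6,3) at t=0.7600
    y: enter (6,2) at t=1.5242
    y: enter (6,1) at t=2.6789
    x: enter (7,1) at t=2.7600 ← occupied
  → r_2 = 2.7600
beam 3: φ=0°, α=345°
  dir = (cos 345°, sin 345°) = (0.9659, -0.2588); from cell (5,4)
  next x-line at t=0.3934, next y-line at t=1.2364; Δt_x=1.0353, Δt_y=3.8637
    x: enter (6,4) at t=0.3934
    y: enter (6,3) at t=1.2364
    x: enter (7,3) at t=1.4287 ← occupied
  → r_3 = 1.4287
beam 4: φ=45°, α=30°
  dir = (cos 30°, sin 30°) = (0.8660, 0.5000); from cell (5,4)
  next x-line at t=0.4388, next y-line at t=1.3600; Δt_x=1.1547, Δt_y=2.0000
    x: enter (6,4) at t=0.4388
    y: enter (6,5) at t=1.3600
    x: enter (7,5) at t=1.5935 ← occupied
  → r_4 = 1.5935
beam 5: φ=90°, α=75°
  dir = (cos 75°, sin 75°) = (0.2588, 0.9659); from cell (5,4)
  next x-line at t=1.4682, next y-line at t=0.7040; Δt_x=3.8637, Δt_y=1.0353
    y: enter (5,5) at t=0.7040
    x: enter (6,5) at t=1.4682
    y: enter (6,6) at t=1.7393 ← occupied
  → r_5 = 1.7393

ranges = [2.4018, 2.7600, 1.4287, 1.5935, 1.7393]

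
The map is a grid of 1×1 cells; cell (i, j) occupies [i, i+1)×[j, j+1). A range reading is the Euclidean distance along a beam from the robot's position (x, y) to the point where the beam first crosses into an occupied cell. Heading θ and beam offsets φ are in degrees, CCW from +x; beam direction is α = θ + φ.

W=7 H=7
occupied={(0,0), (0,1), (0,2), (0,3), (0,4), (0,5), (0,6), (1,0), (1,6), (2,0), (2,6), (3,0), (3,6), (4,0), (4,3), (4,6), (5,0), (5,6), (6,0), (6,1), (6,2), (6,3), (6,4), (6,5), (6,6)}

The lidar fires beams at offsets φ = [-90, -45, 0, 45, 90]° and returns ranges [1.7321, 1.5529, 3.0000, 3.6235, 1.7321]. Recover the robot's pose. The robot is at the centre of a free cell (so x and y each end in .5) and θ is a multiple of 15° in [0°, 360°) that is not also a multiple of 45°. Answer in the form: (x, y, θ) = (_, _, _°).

Enumerate (i+0.5, j+0.5, θ) over the 24 free cells and 16 admissible headings. For each, cast all 5 beams and compare to the given ranges.
  (4.5, 5.5, 165°): beam 1 = 0.5176 ≠ 1.7321 ✗
  (5.5, 2.5, 195°): beam 1 = 3.6235 ≠ 1.7321 ✗
  (3.5, 3.5, 150°): beam 1 = 2.8868 ≠ 1.7321 ✗
  (2.5, 2.5, 150°): beam 1 = 4.0415 ≠ 1.7321 ✗
  …
  (2.5, 4.5, 240°): r_1=1.7321, r_2=1.5529, r_3=3.0000, r_4=3.6235, r_5=1.7321 — all match ✓
No second candidate reproduces the full scan.

(x, y, θ) = (2.5, 4.5, 240°)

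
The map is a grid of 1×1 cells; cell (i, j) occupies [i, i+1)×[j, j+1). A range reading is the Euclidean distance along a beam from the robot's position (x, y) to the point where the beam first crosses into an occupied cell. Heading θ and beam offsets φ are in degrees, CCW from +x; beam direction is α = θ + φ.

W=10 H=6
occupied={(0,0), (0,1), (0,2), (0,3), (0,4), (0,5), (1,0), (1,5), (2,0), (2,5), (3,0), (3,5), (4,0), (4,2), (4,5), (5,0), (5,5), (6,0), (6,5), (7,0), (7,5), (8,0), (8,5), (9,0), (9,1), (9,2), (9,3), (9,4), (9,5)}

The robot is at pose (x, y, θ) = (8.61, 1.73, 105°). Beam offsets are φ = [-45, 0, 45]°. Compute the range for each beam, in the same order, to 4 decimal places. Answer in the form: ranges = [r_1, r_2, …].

beam 1: φ=-45°, α=60°
  direction (0.5000, 0.8660); cell (8,1); t to first gridline: x 0.7800, y 0.3118 (then +2.0000 / +1.1547)
    (8,2) via y @ 0.3118
    (9,2) via x @ 0.7800  # hit
  → r_1 = 0.7800
beam 2: φ=0°, α=105°
  direction (-0.2588, 0.9659); cell (8,1); t to first gridline: x 2.3569, y 0.2795 (then +3.8637 / +1.0353)
    (8,2) via y @ 0.2795
    (8,3) via y @ 1.3148
    (8,4) via y @ 2.3501
    (7,4) via x @ 2.3569
    (7,5) via y @ 3.3854  # hit
  → r_2 = 3.3854
beam 3: φ=45°, α=150°
  direction (-0.8660, 0.5000); cell (8,1); t to first gridline: x 0.7044, y 0.5400 (then +1.1547 / +2.0000)
    (8,2) via y @ 0.5400
    (7,2) via x @ 0.7044
    (6,2) via x @ 1.8591
    (6,3) via y @ 2.5400
    (5,3) via x @ 3.0138
    (4,3) via x @ 4.1685
    (4,4) via y @ 4.5400
    (3,4) via x @ 5.3232
    (2,4) via x @ 6.4779
    (2,5) via y @ 6.5400  # hit
  → r_3 = 6.5400

ranges = [0.7800, 3.3854, 6.5400]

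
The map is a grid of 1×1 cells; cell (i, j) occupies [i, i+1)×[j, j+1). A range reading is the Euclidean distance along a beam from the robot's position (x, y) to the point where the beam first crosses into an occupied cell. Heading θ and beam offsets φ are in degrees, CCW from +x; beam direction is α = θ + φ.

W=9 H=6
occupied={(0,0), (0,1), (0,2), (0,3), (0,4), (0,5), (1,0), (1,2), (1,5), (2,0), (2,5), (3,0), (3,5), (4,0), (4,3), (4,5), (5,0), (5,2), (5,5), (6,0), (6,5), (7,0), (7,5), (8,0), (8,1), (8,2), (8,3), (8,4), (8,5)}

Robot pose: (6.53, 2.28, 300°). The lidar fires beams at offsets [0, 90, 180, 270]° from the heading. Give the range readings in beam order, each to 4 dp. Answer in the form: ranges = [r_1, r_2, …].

ranges = [1.4780, 1.6974, 3.1408, 2.5600]

beam 1: φ=0°, α=300°
  cosα=0.5000 sinα=-0.8660 | (6,2) | tMaxX 0.9400 tMaxY 0.3233 | tΔX 2.0000 tΔY 1.1547
    t=0.3233 [y] (6,1)
    t=0.9400 [x] (7,1)
    t=1.4780 [y] (7,0) — stop
  → r_1 = 1.4780
beam 2: φ=90°, α=30°
  cosα=0.8660 sinα=0.5000 | (6,2) | tMaxX 0.5427 tMaxY 1.4400 | tΔX 1.1547 tΔY 2.0000
    t=0.5427 [x] (7,2)
    t=1.4400 [y] (7,3)
    t=1.6974 [x] (8,3) — stop
  → r_2 = 1.6974
beam 3: φ=180°, α=120°
  cosα=-0.5000 sinα=0.8660 | (6,2) | tMaxX 1.0600 tMaxY 0.8314 | tΔX 2.0000 tΔY 1.1547
    t=0.8314 [y] (6,3)
    t=1.0600 [x] (5,3)
    t=1.9861 [y] (5,4)
    t=3.0600 [x] (4,4)
    t=3.1408 [y] (4,5) — stop
  → r_3 = 3.1408
beam 4: φ=270°, α=210°
  cosα=-0.8660 sinα=-0.5000 | (6,2) | tMaxX 0.6120 tMaxY 0.5600 | tΔX 1.1547 tΔY 2.0000
    t=0.5600 [y] (6,1)
    t=0.6120 [x] (5,1)
    t=1.7667 [x] (4,1)
    t=2.5600 [y] (4,0) — stop
  → r_4 = 2.5600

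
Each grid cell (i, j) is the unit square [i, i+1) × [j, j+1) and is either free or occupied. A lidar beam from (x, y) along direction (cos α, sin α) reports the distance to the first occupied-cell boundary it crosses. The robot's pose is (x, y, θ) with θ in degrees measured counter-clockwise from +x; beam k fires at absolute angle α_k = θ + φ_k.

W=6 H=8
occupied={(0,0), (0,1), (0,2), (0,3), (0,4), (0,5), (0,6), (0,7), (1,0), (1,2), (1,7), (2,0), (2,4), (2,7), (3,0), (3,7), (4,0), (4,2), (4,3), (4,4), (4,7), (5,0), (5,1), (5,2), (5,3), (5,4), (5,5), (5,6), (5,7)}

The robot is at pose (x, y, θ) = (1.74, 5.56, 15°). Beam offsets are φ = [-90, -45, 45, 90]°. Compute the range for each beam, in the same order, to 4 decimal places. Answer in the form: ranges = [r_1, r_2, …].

ranges = [1.0046, 1.1200, 1.6628, 1.4908]

beam 1: φ=-90°, α=285°
  cosα=0.2588 sinα=-0.9659 | (1,5) | tMaxX 1.0046 tMaxY 0.5798 | tΔX 3.8637 tΔY 1.0353
    t=0.5798 [y] (1,4)
    t=1.0046 [x] (2,4) — stop
  → r_1 = 1.0046
beam 2: φ=-45°, α=330°
  cosα=0.8660 sinα=-0.5000 | (1,5) | tMaxX 0.3002 tMaxY 1.1200 | tΔX 1.1547 tΔY 2.0000
    t=0.3002 [x] (2,5)
    t=1.1200 [y] (2,4) — stop
  → r_2 = 1.1200
beam 3: φ=45°, α=60°
  cosα=0.5000 sinα=0.8660 | (1,5) | tMaxX 0.5200 tMaxY 0.5081 | tΔX 2.0000 tΔY 1.1547
    t=0.5081 [y] (1,6)
    t=0.5200 [x] (2,6)
    t=1.6628 [y] (2,7) — stop
  → r_3 = 1.6628
beam 4: φ=90°, α=105°
  cosα=-0.2588 sinα=0.9659 | (1,5) | tMaxX 2.8591 tMaxY 0.4555 | tΔX 3.8637 tΔY 1.0353
    t=0.4555 [y] (1,6)
    t=1.4908 [y] (1,7) — stop
  → r_4 = 1.4908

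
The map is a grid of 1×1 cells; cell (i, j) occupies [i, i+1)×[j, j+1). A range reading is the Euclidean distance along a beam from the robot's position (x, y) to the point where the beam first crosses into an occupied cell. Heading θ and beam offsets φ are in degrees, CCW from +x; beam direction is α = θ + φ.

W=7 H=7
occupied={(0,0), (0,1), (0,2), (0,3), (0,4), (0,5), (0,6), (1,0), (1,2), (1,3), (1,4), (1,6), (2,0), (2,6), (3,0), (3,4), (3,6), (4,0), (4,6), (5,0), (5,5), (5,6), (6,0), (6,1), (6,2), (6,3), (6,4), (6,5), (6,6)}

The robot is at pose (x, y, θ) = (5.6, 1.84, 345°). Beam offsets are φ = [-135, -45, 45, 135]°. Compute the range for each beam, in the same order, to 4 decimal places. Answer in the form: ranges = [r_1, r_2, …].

ranges = [1.6800, 0.8000, 0.4619, 3.2000]

beam 1: φ=-135°, α=210°
  cosα=-0.8660 sinα=-0.5000 | (5,1) | tMaxX 0.6928 tMaxY 1.6800 | tΔX 1.1547 tΔY 2.0000
    t=0.6928 [x] (4,1)
    t=1.6800 [y] (4,0) — stop
  → r_1 = 1.6800
beam 2: φ=-45°, α=300°
  cosα=0.5000 sinα=-0.8660 | (5,1) | tMaxX 0.8000 tMaxY 0.9699 | tΔX 2.0000 tΔY 1.1547
    t=0.8000 [x] (6,1) — stop
  → r_2 = 0.8000
beam 3: φ=45°, α=30°
  cosα=0.8660 sinα=0.5000 | (5,1) | tMaxX 0.4619 tMaxY 0.3200 | tΔX 1.1547 tΔY 2.0000
    t=0.3200 [y] (5,2)
    t=0.4619 [x] (6,2) — stop
  → r_3 = 0.4619
beam 4: φ=135°, α=120°
  cosα=-0.5000 sinα=0.8660 | (5,1) | tMaxX 1.2000 tMaxY 0.1848 | tΔX 2.0000 tΔY 1.1547
    t=0.1848 [y] (5,2)
    t=1.2000 [x] (4,2)
    t=1.3395 [y] (4,3)
    t=2.4942 [y] (4,4)
    t=3.2000 [x] (3,4) — stop
  → r_4 = 3.2000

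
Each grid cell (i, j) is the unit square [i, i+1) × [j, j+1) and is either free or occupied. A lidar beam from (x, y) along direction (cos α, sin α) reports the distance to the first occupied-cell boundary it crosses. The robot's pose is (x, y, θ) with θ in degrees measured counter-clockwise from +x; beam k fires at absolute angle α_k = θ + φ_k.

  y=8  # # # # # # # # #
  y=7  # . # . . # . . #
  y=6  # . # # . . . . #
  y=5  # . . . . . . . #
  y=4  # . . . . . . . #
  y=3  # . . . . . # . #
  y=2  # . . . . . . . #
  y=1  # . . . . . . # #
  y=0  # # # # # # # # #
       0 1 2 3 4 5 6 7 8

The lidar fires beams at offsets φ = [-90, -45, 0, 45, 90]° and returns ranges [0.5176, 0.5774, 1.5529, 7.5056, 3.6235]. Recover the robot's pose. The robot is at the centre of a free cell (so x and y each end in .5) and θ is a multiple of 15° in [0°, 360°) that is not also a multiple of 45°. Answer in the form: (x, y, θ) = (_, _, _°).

Enumerate (i+0.5, j+0.5, θ) over the 43 free cells and 16 admissible headings. For each, cast all 5 beams and compare to the given ranges.
  (3.5, 5.5, 150°): beam 1 = 0.5774 ≠ 0.5176 ✗
  (3.5, 3.5, 195°): beam 1 = 2.5882 ≠ 0.5176 ✗
  (2.5, 4.5, 255°): beam 1 = 1.5529 ≠ 0.5176 ✗
  (3.5, 2.5, 120°): beam 1 = 2.8868 ≠ 0.5176 ✗
  (7.5, 2.5, 300°): beam 1 = 3.0000 ≠ 0.5176 ✗
  …
  (7.5, 7.5, 165°): r_1=0.5176, r_2=0.5774, r_3=1.5529, r_4=7.5056, r_5=3.6235 — all match ✓
No second candidate reproduces the full scan.

(x, y, θ) = (7.5, 7.5, 165°)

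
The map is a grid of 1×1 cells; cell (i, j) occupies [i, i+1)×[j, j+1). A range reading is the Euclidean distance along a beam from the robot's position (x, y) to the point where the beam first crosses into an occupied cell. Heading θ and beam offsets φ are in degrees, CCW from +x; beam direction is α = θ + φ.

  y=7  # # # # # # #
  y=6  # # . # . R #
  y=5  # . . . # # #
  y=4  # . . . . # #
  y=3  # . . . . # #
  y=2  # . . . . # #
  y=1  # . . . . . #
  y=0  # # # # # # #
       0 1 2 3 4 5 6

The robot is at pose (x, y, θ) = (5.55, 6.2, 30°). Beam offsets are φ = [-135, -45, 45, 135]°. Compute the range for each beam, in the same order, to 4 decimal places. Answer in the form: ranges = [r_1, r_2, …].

beam 1: φ=-135°, α=255°
  dir = (cos 255°, sin 255°) = (-0.2588, -0.9659); from cell (5,6)
  next x-line at t=2.1250, next y-line at t=0.2071; Δt_x=3.8637, Δt_y=1.0353
    y: enter (5,5) at t=0.2071 ← occupied
  → r_1 = 0.2071
beam 2: φ=-45°, α=345°
  dir = (cos 345°, sin 345°) = (0.9659, -0.2588); from cell (5,6)
  next x-line at t=0.4659, next y-line at t=0.7727; Δt_x=1.0353, Δt_y=3.8637
    x: enter (6,6) at t=0.4659 ← occupied
  → r_2 = 0.4659
beam 3: φ=45°, α=75°
  dir = (cos 75°, sin 75°) = (0.2588, 0.9659); from cell (5,6)
  next x-line at t=1.7387, next y-line at t=0.8282; Δt_x=3.8637, Δt_y=1.0353
    y: enter (5,7) at t=0.8282 ← occupied
  → r_3 = 0.8282
beam 4: φ=135°, α=165°
  dir = (cos 165°, sin 165°) = (-0.9659, 0.2588); from cell (5,6)
  next x-line at t=0.5694, next y-line at t=3.0910; Δt_x=1.0353, Δt_y=3.8637
    x: enter (4,6) at t=0.5694
    x: enter (3,6) at t=1.6047 ← occupied
  → r_4 = 1.6047

ranges = [0.2071, 0.4659, 0.8282, 1.6047]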